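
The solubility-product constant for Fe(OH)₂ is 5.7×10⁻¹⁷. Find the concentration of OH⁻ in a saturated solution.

Fe(OH)₂(s) ⇌ Fe²⁺(aq) + 2 OH⁻(aq)
If s mol/L of Fe(OH)₂ dissolves, [Fe²⁺] = s and [OH⁻] = 2s.
Ksp = [Fe²⁺][OH⁻]^2 = s · (2s)^2 = 4s^3 = 5.7×10⁻¹⁷
s = 2.4×10⁻⁶ M
[OH⁻] = 2s = 4.8×10⁻⁶ M

4.8×10⁻⁶ M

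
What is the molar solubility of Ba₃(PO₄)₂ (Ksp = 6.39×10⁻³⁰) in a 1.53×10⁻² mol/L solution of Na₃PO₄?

Ba₃(PO₄)₂(s) ⇌ 3 Ba²⁺(aq) + 2 PO₄³⁻(aq)
The solution already contains PO₄³⁻ at 1.53×10⁻² mol/L. Let s be the molar solubility of Ba₃(PO₄)₂.
[PO₄³⁻] ≈ 1.53×10⁻² mol/L (common ion dominates); [Ba²⁺] = 3s.
Ksp = [Ba²⁺]^3[PO₄³⁻]^2 = (3s)^3(1.53×10⁻²)^2
(3s)^3 = 6.39×10⁻³⁰ / (1.53×10⁻²)^2 = 2.73×10⁻²⁶
s = 1.00×10⁻⁹ mol/L

1.00×10⁻⁹ M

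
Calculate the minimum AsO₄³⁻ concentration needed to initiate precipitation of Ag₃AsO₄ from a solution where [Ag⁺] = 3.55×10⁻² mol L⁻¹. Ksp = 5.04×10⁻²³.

Precipitation begins when Q = Ksp.
Ag₃AsO₄(s) ⇌ 3 Ag⁺(aq) + AsO₄³⁻(aq)
Ksp = [Ag⁺]^3[AsO₄³⁻] = [AsO₄³⁻](3.55×10⁻²)^3
[AsO₄³⁻] = 5.04×10⁻²³ / (3.55×10⁻²)^3 = 1.13×10⁻¹⁸
[AsO₄³⁻] = 1.13×10⁻¹⁸ mol L⁻¹

1.13×10⁻¹⁸ M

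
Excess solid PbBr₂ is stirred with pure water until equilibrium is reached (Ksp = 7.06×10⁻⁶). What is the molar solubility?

1.21×10⁻² M

PbBr₂(s) ⇌ Pb²⁺(aq) + 2 Br⁻(aq)
If s mol/L of PbBr₂ dissolves, [Pb²⁺] = s and [Br⁻] = 2s.
Ksp = [Pb²⁺][Br⁻]^2 = s · (2s)^2 = 4s^3
4s^3 = 7.06×10⁻⁶  ⇒  s^3 = 1.77×10⁻⁶
s = (1.77×10⁻⁶)^(1/3) = 1.21×10⁻² mol L⁻¹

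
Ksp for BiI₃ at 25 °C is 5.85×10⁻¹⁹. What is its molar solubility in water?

BiI₃(s) ⇌ Bi³⁺(aq) + 3 I⁻(aq)
With molar solubility s: [Bi³⁺] = s, [I⁻] = 3s.
Ksp = [Bi³⁺][I⁻]^3 = s · (3s)^3 = 27s^4
27s^4 = 5.85×10⁻¹⁹  ⇒  s^4 = 2.17×10⁻²⁰
Taking the 4th root, s = 1.21×10⁻⁵ mol/L.

1.21×10⁻⁵ M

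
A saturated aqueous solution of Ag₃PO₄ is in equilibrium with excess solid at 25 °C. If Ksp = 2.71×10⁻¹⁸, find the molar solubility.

Ag₃PO₄(s) ⇌ 3 Ag⁺(aq) + PO₄³⁻(aq)
If s mol/L of Ag₃PO₄ dissolves, [Ag⁺] = 3s and [PO₄³⁻] = s.
Ksp = [Ag⁺]^3[PO₄³⁻] = (3s)^3 · s = 27s^4
27s^4 = 2.71×10⁻¹⁸  ⇒  s^4 = 1.00×10⁻¹⁹
s = (1.00×10⁻¹⁹)^(1/4) = 1.78×10⁻⁵ mol/L

1.78×10⁻⁵ M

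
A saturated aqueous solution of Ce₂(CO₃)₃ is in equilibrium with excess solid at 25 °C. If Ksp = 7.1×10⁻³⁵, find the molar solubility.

Ce₂(CO₃)₃(s) ⇌ 2 Ce³⁺(aq) + 3 CO₃²⁻(aq)
For each mole of Ce₂(CO₃)₃ that dissolves per liter, [Ce³⁺] = 2s and [CO₃²⁻] = 3s; let s denote this solubility.
Ksp = [Ce³⁺]^2[CO₃²⁻]^3 = (2s)^2 · (3s)^3 = 108s^5
108s^5 = 7.1×10⁻³⁵  ⇒  s^5 = 6.6×10⁻³⁷
Taking the 5th root, s = 5.8×10⁻⁸ M.

5.8×10⁻⁸ M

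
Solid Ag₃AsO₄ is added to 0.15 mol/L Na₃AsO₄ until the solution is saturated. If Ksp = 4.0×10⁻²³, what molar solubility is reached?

2.1×10⁻⁸ M

Ag₃AsO₄(s) ⇌ 3 Ag⁺(aq) + AsO₄³⁻(aq)
With AsO₄³⁻ already at 0.15 mol/L and s small, take [AsO₄³⁻] ≈ 0.15 mol/L and [Ag⁺] = 3s.
Ksp = [Ag⁺]^3[AsO₄³⁻] = (3s)^3(0.15)
(3s)^3 = 4.0×10⁻²³ / (0.15) = 2.7×10⁻²²
s = 2.1×10⁻⁸ mol/L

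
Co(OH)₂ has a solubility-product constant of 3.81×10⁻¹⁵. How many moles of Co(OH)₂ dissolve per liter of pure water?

Co(OH)₂(s) ⇌ Co²⁺(aq) + 2 OH⁻(aq)
With molar solubility s: [Co²⁺] = s, [OH⁻] = 2s.
Ksp = [Co²⁺][OH⁻]^2 = s · (2s)^2 = 4s^3
4s^3 = 3.81×10⁻¹⁵  ⇒  s^3 = 9.53×10⁻¹⁶
s = 9.84×10⁻⁶ mol/L

9.84×10⁻⁶ M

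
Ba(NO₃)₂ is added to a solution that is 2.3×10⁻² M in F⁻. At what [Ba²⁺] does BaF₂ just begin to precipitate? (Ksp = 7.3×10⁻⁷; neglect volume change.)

Precipitation of each salt begins when its ion product equals Ksp.
BaF₂(s) ⇌ Ba²⁺(aq) + 2 F⁻(aq)
Ksp = [Ba²⁺][F⁻]^2 = [Ba²⁺](2.3×10⁻²)^2
[Ba²⁺] = 7.3×10⁻⁷ / (2.3×10⁻²)^2 = 1.4×10⁻³
[Ba²⁺] = 1.4×10⁻³ M

1.4×10⁻³ M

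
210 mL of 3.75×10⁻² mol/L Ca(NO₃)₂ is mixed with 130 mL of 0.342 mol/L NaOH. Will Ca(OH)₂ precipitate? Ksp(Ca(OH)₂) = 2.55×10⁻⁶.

Total volume after mixing = 210 + 130 = 340 mL.
[Ca²⁺] = (3.75×10⁻²)(210)/340 = 2.32×10⁻² mol/L
[OH⁻] = (0.342)(130)/340 = 0.131 mol/L
Q = [Ca²⁺][OH⁻]^2 = 3.96×10⁻⁴
Q = 3.96×10⁻⁴ > Ksp = 2.55×10⁻⁶, so the solution is supersaturated and Ca(OH)₂ precipitates.

Yes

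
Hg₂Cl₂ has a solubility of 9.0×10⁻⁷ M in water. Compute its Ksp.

Ksp = 2.9×10⁻¹⁸

Hg₂Cl₂(s) ⇌ Hg₂²⁺(aq) + 2 Cl⁻(aq)
Call the molar solubility s, so that [Hg₂²⁺] = s and [Cl⁻] = 2s.
Ksp = [Hg₂²⁺][Cl⁻]^2 = s · (2s)^2 = 4s^3
Ksp = 4 × (9.0×10⁻⁷)^3 = 2.9×10⁻¹⁸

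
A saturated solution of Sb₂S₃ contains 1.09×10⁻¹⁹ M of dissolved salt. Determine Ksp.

Sb₂S₃(s) ⇌ 2 Sb³⁺(aq) + 3 S²⁻(aq)
Let s be the molar solubility. Then [Sb³⁺] = 2s and [S²⁻] = 3s.
Ksp = [Sb³⁺]^2[S²⁻]^3 = (2s)^2 · (3s)^3 = 108s^5
Ksp = 108 × (1.09×10⁻¹⁹)^5 = 1.66×10⁻⁹³

Ksp = 1.66×10⁻⁹³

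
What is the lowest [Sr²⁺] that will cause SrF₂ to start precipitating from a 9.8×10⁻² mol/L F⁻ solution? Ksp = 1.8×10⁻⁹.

1.9×10⁻⁷ M

Precipitation begins when Q = Ksp.
SrF₂(s) ⇌ Sr²⁺(aq) + 2 F⁻(aq)
Ksp = [Sr²⁺][F⁻]^2 = [Sr²⁺](9.8×10⁻²)^2
[Sr²⁺] = 1.8×10⁻⁹ / (9.8×10⁻²)^2 = 1.9×10⁻⁷
[Sr²⁺] = 1.9×10⁻⁷ mol/L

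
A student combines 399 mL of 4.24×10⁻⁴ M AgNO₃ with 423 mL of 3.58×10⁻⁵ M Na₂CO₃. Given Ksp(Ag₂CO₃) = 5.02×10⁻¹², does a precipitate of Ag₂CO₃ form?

The combined volume is 822 mL.
[Ag⁺] = (4.24×10⁻⁴)(399)/822 = 2.06×10⁻⁴ M
[CO₃²⁻] = (3.58×10⁻⁵)(423)/822 = 1.84×10⁻⁵ M
Q = [Ag⁺]^2[CO₃²⁻] = 7.80×10⁻¹³
Q < Ksp (7.80×10⁻¹³ vs 5.02×10⁻¹²); the solution remains unsaturated and no precipitate forms.

No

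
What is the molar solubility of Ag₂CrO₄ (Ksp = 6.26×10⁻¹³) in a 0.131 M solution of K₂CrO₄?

1.09×10⁻⁶ M

Ag₂CrO₄(s) ⇌ 2 Ag⁺(aq) + CrO₄²⁻(aq)
Let s be the solubility of Ag₂CrO₄ here. The common ion gives [CrO₄²⁻] ≈ 0.131 M, and [Ag⁺] = 2s.
Ksp = [Ag⁺]^2[CrO₄²⁻] = (2s)^2(0.131)
(2s)^2 = 6.26×10⁻¹³ / (0.131) = 4.78×10⁻¹²
s = 1.09×10⁻⁶ M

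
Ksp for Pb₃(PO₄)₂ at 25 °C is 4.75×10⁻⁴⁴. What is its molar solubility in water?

Pb₃(PO₄)₂(s) ⇌ 3 Pb²⁺(aq) + 2 PO₄³⁻(aq)
Let s be the molar solubility. Then [Pb²⁺] = 3s and [PO₄³⁻] = 2s.
Ksp = [Pb²⁺]^3[PO₄³⁻]^2 = (3s)^3 · (2s)^2 = 108s^5
108s^5 = 4.75×10⁻⁴⁴  ⇒  s^5 = 4.40×10⁻⁴⁶
s = 8.49×10⁻¹⁰ mol/L

8.49×10⁻¹⁰ M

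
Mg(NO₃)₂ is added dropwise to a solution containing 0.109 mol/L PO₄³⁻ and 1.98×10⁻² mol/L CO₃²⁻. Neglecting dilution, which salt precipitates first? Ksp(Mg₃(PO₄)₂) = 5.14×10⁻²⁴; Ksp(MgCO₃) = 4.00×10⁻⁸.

Precipitation of each salt begins when its ion product equals Ksp.
For Mg₃(PO₄)₂: [Mg²⁺] = (Ksp/[PO₄³⁻]^2)^(1/3) = 7.56×10⁻⁸ mol/L
For MgCO₃: [Mg²⁺] = (Ksp/[CO₃²⁻]) = 2.02×10⁻⁶ mol/L
Mg₃(PO₄)₂ requires the lower [Mg²⁺], so it precipitates first.

Mg₃(PO₄)₂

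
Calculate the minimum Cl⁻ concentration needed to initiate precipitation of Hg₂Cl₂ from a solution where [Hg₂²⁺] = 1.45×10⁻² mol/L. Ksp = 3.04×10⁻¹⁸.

1.45×10⁻⁸ M

Precipitation of each salt begins when its ion product equals Ksp.
Hg₂Cl₂(s) ⇌ Hg₂²⁺(aq) + 2 Cl⁻(aq)
Ksp = [Hg₂²⁺][Cl⁻]^2 = [Cl⁻]^2(1.45×10⁻²)
[Cl⁻]^2 = 3.04×10⁻¹⁸ / (1.45×10⁻²) = 2.10×10⁻¹⁶
[Cl⁻] = 1.45×10⁻⁸ mol/L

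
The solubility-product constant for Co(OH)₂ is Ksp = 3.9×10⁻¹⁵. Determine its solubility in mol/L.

9.9×10⁻⁶ M

Co(OH)₂(s) ⇌ Co²⁺(aq) + 2 OH⁻(aq)
Call the molar solubility s, so that [Co²⁺] = s and [OH⁻] = 2s.
Ksp = [Co²⁺][OH⁻]^2 = s · (2s)^2 = 4s^3
4s^3 = 3.9×10⁻¹⁵  ⇒  s^3 = 9.8×10⁻¹⁶
s = 9.9×10⁻⁶ mol/L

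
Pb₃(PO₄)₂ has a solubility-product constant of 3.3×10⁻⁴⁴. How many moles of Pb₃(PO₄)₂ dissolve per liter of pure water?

7.9×10⁻¹⁰ M

Pb₃(PO₄)₂(s) ⇌ 3 Pb²⁺(aq) + 2 PO₄³⁻(aq)
Let s be the molar solubility. Then [Pb²⁺] = 3s and [PO₄³⁻] = 2s.
Ksp = [Pb²⁺]^3[PO₄³⁻]^2 = (3s)^3 · (2s)^2 = 108s^5
108s^5 = 3.3×10⁻⁴⁴  ⇒  s^5 = 3.1×10⁻⁴⁶
s = 7.9×10⁻¹⁰ mol/L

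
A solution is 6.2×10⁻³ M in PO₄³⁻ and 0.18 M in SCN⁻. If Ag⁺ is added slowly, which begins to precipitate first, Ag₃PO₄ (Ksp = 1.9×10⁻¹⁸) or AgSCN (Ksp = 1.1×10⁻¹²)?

AgSCN

Each salt precipitates once Q = Ksp for that salt.
For Ag₃PO₄: [Ag⁺] = (Ksp/[PO₄³⁻])^(1/3) = 6.7×10⁻⁶ M
For AgSCN: [Ag⁺] = (Ksp/[SCN⁻]) = 6.1×10⁻¹² M
Since AgSCN needs less Ag⁺ to reach saturation, it precipitates first.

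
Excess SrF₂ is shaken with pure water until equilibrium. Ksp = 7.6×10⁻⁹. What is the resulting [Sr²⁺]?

1.2×10⁻³ M

SrF₂(s) ⇌ Sr²⁺(aq) + 2 F⁻(aq)
For each mole of SrF₂ that dissolves per liter, [Sr²⁺] = s and [F⁻] = 2s; let s denote this solubility.
Ksp = [Sr²⁺][F⁻]^2 = s · (2s)^2 = 4s^3 = 7.6×10⁻⁹
s = 1.2×10⁻³ mol/L
[Sr²⁺] = s = 1.2×10⁻³ mol/L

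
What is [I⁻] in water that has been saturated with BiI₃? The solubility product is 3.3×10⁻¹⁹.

3.2×10⁻⁵ M

BiI₃(s) ⇌ Bi³⁺(aq) + 3 I⁻(aq)
For each mole of BiI₃ that dissolves per liter, [Bi³⁺] = s and [I⁻] = 3s; let s denote this solubility.
Ksp = [Bi³⁺][I⁻]^3 = s · (3s)^3 = 27s^4 = 3.3×10⁻¹⁹
s = 1.1×10⁻⁵ mol L⁻¹
[I⁻] = 3s = 3.2×10⁻⁵ mol L⁻¹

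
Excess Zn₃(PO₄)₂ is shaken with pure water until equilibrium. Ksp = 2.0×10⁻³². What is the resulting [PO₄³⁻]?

Zn₃(PO₄)₂(s) ⇌ 3 Zn²⁺(aq) + 2 PO₄³⁻(aq)
Call the molar solubility s, so that [Zn²⁺] = 3s and [PO₄³⁻] = 2s.
Ksp = [Zn²⁺]^3[PO₄³⁻]^2 = (3s)^3 · (2s)^2 = 108s^5 = 2.0×10⁻³²
s = 1.8×10⁻⁷ M
[PO₄³⁻] = 2s = 3.6×10⁻⁷ M

3.6×10⁻⁷ M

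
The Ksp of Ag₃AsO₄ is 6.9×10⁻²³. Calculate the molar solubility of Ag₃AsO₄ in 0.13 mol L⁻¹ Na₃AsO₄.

2.7×10⁻⁸ M

Ag₃AsO₄(s) ⇌ 3 Ag⁺(aq) + AsO₄³⁻(aq)
With AsO₄³⁻ already at 0.13 mol L⁻¹ and s small, take [AsO₄³⁻] ≈ 0.13 mol L⁻¹ and [Ag⁺] = 3s.
Ksp = [Ag⁺]^3[AsO₄³⁻] = (3s)^3(0.13)
(3s)^3 = 6.9×10⁻²³ / (0.13) = 5.3×10⁻²²
s = 2.7×10⁻⁸ mol L⁻¹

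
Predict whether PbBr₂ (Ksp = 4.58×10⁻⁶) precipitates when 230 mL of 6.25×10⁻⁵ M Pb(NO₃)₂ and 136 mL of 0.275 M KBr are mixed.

No

Total volume after mixing = 230 + 136 = 366 mL.
[Pb²⁺] = (6.25×10⁻⁵)(230)/366 = 3.93×10⁻⁵ M
[Br⁻] = (0.275)(136)/366 = 0.102 M
Q = [Pb²⁺][Br⁻]^2 = 4.10×10⁻⁷
Since Q (4.10×10⁻⁷) is less than Ksp (4.58×10⁻⁶), no PbBr₂ precipitates.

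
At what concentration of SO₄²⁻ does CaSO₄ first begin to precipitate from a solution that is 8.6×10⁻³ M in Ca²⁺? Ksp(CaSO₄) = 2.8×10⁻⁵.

3.3×10⁻³ M

A salt starts to precipitate once the ion product Q reaches its Ksp.
CaSO₄(s) ⇌ Ca²⁺(aq) + SO₄²⁻(aq)
Ksp = [Ca²⁺][SO₄²⁻] = [SO₄²⁻](8.6×10⁻³)
[SO₄²⁻] = 2.8×10⁻⁵ / (8.6×10⁻³) = 3.3×10⁻³
[SO₄²⁻] = 3.3×10⁻³ M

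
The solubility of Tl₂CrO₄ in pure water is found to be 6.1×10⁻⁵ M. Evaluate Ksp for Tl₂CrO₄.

Ksp = 9.1×10⁻¹³

Tl₂CrO₄(s) ⇌ 2 Tl⁺(aq) + CrO₄²⁻(aq)
For each mole of Tl₂CrO₄ that dissolves per liter, [Tl⁺] = 2s and [CrO₄²⁻] = s; let s denote this solubility.
Ksp = [Tl⁺]^2[CrO₄²⁻] = (2s)^2 · s = 4s^3
Ksp = 4 × (6.1×10⁻⁵)^3 = 9.1×10⁻¹³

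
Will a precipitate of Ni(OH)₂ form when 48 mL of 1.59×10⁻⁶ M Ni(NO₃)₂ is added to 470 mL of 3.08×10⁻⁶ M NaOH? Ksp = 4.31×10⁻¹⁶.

No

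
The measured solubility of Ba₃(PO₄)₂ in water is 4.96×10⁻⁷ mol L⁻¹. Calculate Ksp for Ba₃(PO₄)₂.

Ba₃(PO₄)₂(s) ⇌ 3 Ba²⁺(aq) + 2 PO₄³⁻(aq)
For each mole of Ba₃(PO₄)₂ that dissolves per liter, [Ba²⁺] = 3s and [PO₄³⁻] = 2s; let s denote this solubility.
Ksp = [Ba²⁺]^3[PO₄³⁻]^2 = (3s)^3 · (2s)^2 = 108s^5
Ksp = 108 × (4.96×10⁻⁷)^5 = 3.24×10⁻³⁰

Ksp = 3.24×10⁻³⁰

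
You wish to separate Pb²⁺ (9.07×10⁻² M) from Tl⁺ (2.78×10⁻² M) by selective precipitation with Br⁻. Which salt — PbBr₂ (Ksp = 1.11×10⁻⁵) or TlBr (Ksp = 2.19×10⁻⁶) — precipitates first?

TlBr

Each salt precipitates once Q = Ksp for that salt.
For PbBr₂: [Br⁻] = (Ksp/[Pb²⁺])^(1/2) = 1.11×10⁻² M
For TlBr: [Br⁻] = (Ksp/[Tl⁺]) = 7.88×10⁻⁵ M
TlBr requires the lower [Br⁻], so it precipitates first.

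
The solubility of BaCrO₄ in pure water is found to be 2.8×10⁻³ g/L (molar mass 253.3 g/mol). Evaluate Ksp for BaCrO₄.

Ksp = 1.2×10⁻¹⁰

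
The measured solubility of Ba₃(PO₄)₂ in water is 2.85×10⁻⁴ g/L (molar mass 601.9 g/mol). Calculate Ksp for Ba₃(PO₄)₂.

Ksp = 2.57×10⁻³⁰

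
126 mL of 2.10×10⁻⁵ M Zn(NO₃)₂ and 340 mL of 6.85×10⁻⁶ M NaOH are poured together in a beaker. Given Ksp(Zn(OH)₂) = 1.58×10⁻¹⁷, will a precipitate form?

The combined volume is 466 mL.
[Zn²⁺] = (2.10×10⁻⁵)(126)/466 = 5.68×10⁻⁶ M
[OH⁻] = (6.85×10⁻⁶)(340)/466 = 5.00×10⁻⁶ M
Q = [Zn²⁺][OH⁻]^2 = 1.42×10⁻¹⁶
Because Q > Ksp (1.42×10⁻¹⁶ vs 1.58×10⁻¹⁷), a precipitate of Zn(OH)₂ forms.

Yes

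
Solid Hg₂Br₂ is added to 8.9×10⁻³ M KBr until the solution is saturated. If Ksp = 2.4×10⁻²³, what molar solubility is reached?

3.0×10⁻¹⁹ M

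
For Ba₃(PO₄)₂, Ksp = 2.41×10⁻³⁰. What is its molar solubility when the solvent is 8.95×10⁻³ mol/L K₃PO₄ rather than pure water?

1.04×10⁻⁹ M

Ba₃(PO₄)₂(s) ⇌ 3 Ba²⁺(aq) + 2 PO₄³⁻(aq)
PO₄³⁻ is already present at 8.95×10⁻³ mol/L. If s mol/L of Ba₃(PO₄)₂ dissolves, [Ba²⁺] = 3s while [PO₄³⁻] ≈ 8.95×10⁻³ mol/L.
Ksp = [Ba²⁺]^3[PO₄³⁻]^2 = (3s)^3(8.95×10⁻³)^2
(3s)^3 = 2.41×10⁻³⁰ / (8.95×10⁻³)^2 = 3.01×10⁻²⁶
s = 1.04×10⁻⁹ mol/L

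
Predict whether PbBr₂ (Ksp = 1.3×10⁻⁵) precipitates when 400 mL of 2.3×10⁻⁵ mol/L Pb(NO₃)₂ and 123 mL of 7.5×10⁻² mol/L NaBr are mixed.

The combined volume is 523 mL.
[Pb²⁺] = (2.3×10⁻⁵)(400)/523 = 1.8×10⁻⁵ mol/L
[Br⁻] = (7.5×10⁻²)(123)/523 = 1.8×10⁻² mol/L
Q = [Pb²⁺][Br⁻]^2 = 5.5×10⁻⁹
Since Q (5.5×10⁻⁹) is less than Ksp (1.3×10⁻⁵), no PbBr₂ precipitates.

No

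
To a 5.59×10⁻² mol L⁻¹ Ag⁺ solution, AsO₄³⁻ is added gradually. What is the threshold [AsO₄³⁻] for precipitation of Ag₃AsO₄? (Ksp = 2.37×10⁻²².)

The threshold for precipitation is Q = Ksp.
Ag₃AsO₄(s) ⇌ 3 Ag⁺(aq) + AsO₄³⁻(aq)
Ksp = [Ag⁺]^3[AsO₄³⁻] = [AsO₄³⁻](5.59×10⁻²)^3
[AsO₄³⁻] = 2.37×10⁻²² / (5.59×10⁻²)^3 = 1.36×10⁻¹⁸
[AsO₄³⁻] = 1.36×10⁻¹⁸ mol L⁻¹

1.36×10⁻¹⁸ M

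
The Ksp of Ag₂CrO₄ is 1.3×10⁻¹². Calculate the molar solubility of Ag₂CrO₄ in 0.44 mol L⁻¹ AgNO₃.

Ag₂CrO₄(s) ⇌ 2 Ag⁺(aq) + CrO₄²⁻(aq)
The solution already contains Ag⁺ at 0.44 mol L⁻¹. Let s be the molar solubility of Ag₂CrO₄.
[Ag⁺] ≈ 0.44 mol L⁻¹ (common ion dominates); [CrO₄²⁻] = s.
Ksp = [Ag⁺]^2[CrO₄²⁻] = (0.44)^2s
s = 1.3×10⁻¹² / (0.44)^2 = 6.7×10⁻¹²
s = 6.7×10⁻¹² mol L⁻¹

6.7×10⁻¹² M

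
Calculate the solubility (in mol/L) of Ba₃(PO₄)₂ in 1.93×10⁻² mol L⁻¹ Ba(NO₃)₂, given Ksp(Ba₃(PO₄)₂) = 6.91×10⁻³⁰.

4.90×10⁻¹³ M

Ba₃(PO₄)₂(s) ⇌ 3 Ba²⁺(aq) + 2 PO₄³⁻(aq)
The solution already contains Ba²⁺ at 1.93×10⁻² mol L⁻¹. Let s be the molar solubility of Ba₃(PO₄)₂.
[Ba²⁺] ≈ 1.93×10⁻² mol L⁻¹ (common ion dominates); [PO₄³⁻] = 2s.
Ksp = [Ba²⁺]^3[PO₄³⁻]^2 = (1.93×10⁻²)^3(2s)^2
(2s)^2 = 6.91×10⁻³⁰ / (1.93×10⁻²)^3 = 9.61×10⁻²⁵
s = 4.90×10⁻¹³ mol L⁻¹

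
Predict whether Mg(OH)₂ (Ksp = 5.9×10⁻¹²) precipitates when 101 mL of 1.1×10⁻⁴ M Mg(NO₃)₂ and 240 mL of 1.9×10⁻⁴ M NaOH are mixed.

Total volume after mixing = 101 + 240 = 341 mL.
[Mg²⁺] = (1.1×10⁻⁴)(101)/341 = 3.3×10⁻⁵ M
[OH⁻] = (1.9×10⁻⁴)(240)/341 = 1.3×10⁻⁴ M
Q = [Mg²⁺][OH⁻]^2 = 5.8×10⁻¹³
Since Q (5.8×10⁻¹³) is less than Ksp (5.9×10⁻¹²), no Mg(OH)₂ precipitates.

No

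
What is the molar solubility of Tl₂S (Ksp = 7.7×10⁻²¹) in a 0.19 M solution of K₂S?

1.0×10⁻¹⁰ M

Tl₂S(s) ⇌ 2 Tl⁺(aq) + S²⁻(aq)
With S²⁻ already at 0.19 M and s small, take [S²⁻] ≈ 0.19 M and [Tl⁺] = 2s.
Ksp = [Tl⁺]^2[S²⁻] = (2s)^2(0.19)
(2s)^2 = 7.7×10⁻²¹ / (0.19) = 4.1×10⁻²⁰
s = 1.0×10⁻¹⁰ M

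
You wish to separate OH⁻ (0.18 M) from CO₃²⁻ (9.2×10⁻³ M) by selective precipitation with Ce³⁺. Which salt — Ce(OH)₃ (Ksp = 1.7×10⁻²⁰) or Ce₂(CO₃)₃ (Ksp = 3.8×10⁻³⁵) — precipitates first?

Precipitation of each salt begins when its ion product equals Ksp.
For Ce(OH)₃: [Ce³⁺] = (Ksp/[OH⁻]^3) = 2.9×10⁻¹⁸ M
For Ce₂(CO₃)₃: [Ce³⁺] = (Ksp/[CO₃²⁻]^3)^(1/2) = 7.0×10⁻¹⁵ M
Since Ce(OH)₃ needs less Ce³⁺ to reach saturation, it precipitates first.

Ce(OH)₃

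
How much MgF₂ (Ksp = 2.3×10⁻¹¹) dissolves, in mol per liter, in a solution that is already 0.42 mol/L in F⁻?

1.3×10⁻¹⁰ M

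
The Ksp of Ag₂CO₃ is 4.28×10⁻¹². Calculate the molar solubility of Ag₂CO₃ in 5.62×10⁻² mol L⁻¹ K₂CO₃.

Ag₂CO₃(s) ⇌ 2 Ag⁺(aq) + CO₃²⁻(aq)
With CO₃²⁻ already at 5.62×10⁻² mol L⁻¹ and s small, take [CO₃²⁻] ≈ 5.62×10⁻² mol L⁻¹ and [Ag⁺] = 2s.
Ksp = [Ag⁺]^2[CO₃²⁻] = (2s)^2(5.62×10⁻²)
(2s)^2 = 4.28×10⁻¹² / (5.62×10⁻²) = 7.62×10⁻¹¹
s = 4.36×10⁻⁶ mol L⁻¹

4.36×10⁻⁶ M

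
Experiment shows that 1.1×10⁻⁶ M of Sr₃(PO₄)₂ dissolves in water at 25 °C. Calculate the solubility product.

Ksp = 1.7×10⁻²⁸

Sr₃(PO₄)₂(s) ⇌ 3 Sr²⁺(aq) + 2 PO₄³⁻(aq)
For each mole of Sr₃(PO₄)₂ that dissolves per liter, [Sr²⁺] = 3s and [PO₄³⁻] = 2s; let s denote this solubility.
Ksp = [Sr²⁺]^3[PO₄³⁻]^2 = (3s)^3 · (2s)^2 = 108s^5
Ksp = 108 × (1.1×10⁻⁶)^5 = 1.7×10⁻²⁸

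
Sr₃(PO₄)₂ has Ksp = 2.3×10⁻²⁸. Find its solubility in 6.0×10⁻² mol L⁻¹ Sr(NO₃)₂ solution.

5.2×10⁻¹³ M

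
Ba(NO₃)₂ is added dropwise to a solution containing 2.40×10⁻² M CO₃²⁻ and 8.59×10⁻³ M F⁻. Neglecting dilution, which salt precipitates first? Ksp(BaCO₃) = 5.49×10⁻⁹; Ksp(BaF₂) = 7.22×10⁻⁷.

The threshold for precipitation is Q = Ksp.
For BaCO₃: [Ba²⁺] = (Ksp/[CO₃²⁻]) = 2.29×10⁻⁷ M
For BaF₂: [Ba²⁺] = (Ksp/[F⁻]^2) = 9.78×10⁻³ M
Since BaCO₃ needs less Ba²⁺ to reach saturation, it precipitates first.

BaCO₃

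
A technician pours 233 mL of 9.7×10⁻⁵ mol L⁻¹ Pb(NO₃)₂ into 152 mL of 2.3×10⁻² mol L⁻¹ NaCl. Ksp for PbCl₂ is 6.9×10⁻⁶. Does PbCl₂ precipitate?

No

After mixing, V = 233 mL + 152 mL = 385 mL.
[Pb²⁺] = (9.7×10⁻⁵)(233)/385 = 5.9×10⁻⁵ mol L⁻¹
[Cl⁻] = (2.3×10⁻²)(152)/385 = 9.1×10⁻³ mol L⁻¹
Q = [Pb²⁺][Cl⁻]^2 = 4.8×10⁻⁹
Q = 4.8×10⁻⁹ < Ksp = 6.9×10⁻⁶, so the solution is unsaturated and no precipitate forms.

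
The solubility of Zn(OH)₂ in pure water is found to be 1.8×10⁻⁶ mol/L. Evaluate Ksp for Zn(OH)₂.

Ksp = 2.3×10⁻¹⁷

Zn(OH)₂(s) ⇌ Zn²⁺(aq) + 2 OH⁻(aq)
For each mole of Zn(OH)₂ that dissolves per liter, [Zn²⁺] = s and [OH⁻] = 2s; let s denote this solubility.
Ksp = [Zn²⁺][OH⁻]^2 = s · (2s)^2 = 4s^3
Ksp = 4 × (1.8×10⁻⁶)^3 = 2.3×10⁻¹⁷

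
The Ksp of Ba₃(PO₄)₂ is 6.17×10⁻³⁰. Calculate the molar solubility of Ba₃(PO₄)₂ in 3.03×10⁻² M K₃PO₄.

6.29×10⁻¹⁰ M

Ba₃(PO₄)₂(s) ⇌ 3 Ba²⁺(aq) + 2 PO₄³⁻(aq)
Let s be the solubility of Ba₃(PO₄)₂ here. The common ion gives [PO₄³⁻] ≈ 3.03×10⁻² M, and [Ba²⁺] = 3s.
Ksp = [Ba²⁺]^3[PO₄³⁻]^2 = (3s)^3(3.03×10⁻²)^2
(3s)^3 = 6.17×10⁻³⁰ / (3.03×10⁻²)^2 = 6.72×10⁻²⁷
s = 6.29×10⁻¹⁰ M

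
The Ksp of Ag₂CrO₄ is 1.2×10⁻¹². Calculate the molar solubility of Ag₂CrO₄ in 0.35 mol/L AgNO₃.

Ag₂CrO₄(s) ⇌ 2 Ag⁺(aq) + CrO₄²⁻(aq)
Let s be the solubility of Ag₂CrO₄ here. The common ion gives [Ag⁺] ≈ 0.35 mol/L, and [CrO₄²⁻] = s.
Ksp = [Ag⁺]^2[CrO₄²⁻] = (0.35)^2s
s = 1.2×10⁻¹² / (0.35)^2 = 9.8×10⁻¹²
s = 9.8×10⁻¹² mol/L

9.8×10⁻¹² M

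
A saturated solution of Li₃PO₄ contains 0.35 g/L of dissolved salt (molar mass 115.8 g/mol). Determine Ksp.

Ksp = 2.3×10⁻⁹

Molar solubility s = (0.35 g/L) / (115.8 g/mol) = 3.022×10⁻³ mol/L
Li₃PO₄(s) ⇌ 3 Li⁺(aq) + PO₄³⁻(aq)
With molar solubility s: [Li⁺] = 3s, [PO₄³⁻] = s.
Ksp = [Li⁺]^3[PO₄³⁻] = (3s)^3 · s = 27s^4
Ksp = 27 × (3.022×10⁻³)^4 = 2.3×10⁻⁹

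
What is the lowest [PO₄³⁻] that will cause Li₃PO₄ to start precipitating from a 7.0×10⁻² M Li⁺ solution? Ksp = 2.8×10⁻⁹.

Precipitation begins when Q = Ksp.
Li₃PO₄(s) ⇌ 3 Li⁺(aq) + PO₄³⁻(aq)
Ksp = [Li⁺]^3[PO₄³⁻] = [PO₄³⁻](7.0×10⁻²)^3
[PO₄³⁻] = 2.8×10⁻⁹ / (7.0×10⁻²)^3 = 8.2×10⁻⁶
[PO₄³⁻] = 8.2×10⁻⁶ M

8.2×10⁻⁶ M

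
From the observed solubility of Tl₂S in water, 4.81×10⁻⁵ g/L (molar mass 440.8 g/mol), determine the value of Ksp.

Ksp = 5.20×10⁻²¹

Molar solubility s = (4.81×10⁻⁵ g/L) / (440.8 g/mol) = 1.0912×10⁻⁷ mol/L
Tl₂S(s) ⇌ 2 Tl⁺(aq) + S²⁻(aq)
For each mole of Tl₂S that dissolves per liter, [Tl⁺] = 2s and [S²⁻] = s; let s denote this solubility.
Ksp = [Tl⁺]^2[S²⁻] = (2s)^2 · s = 4s^3
Ksp = 4 × (1.0912×10⁻⁷)^3 = 5.20×10⁻²¹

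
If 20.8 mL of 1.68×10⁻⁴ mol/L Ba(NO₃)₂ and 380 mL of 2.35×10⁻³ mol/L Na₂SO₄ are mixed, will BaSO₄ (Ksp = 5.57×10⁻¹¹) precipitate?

Yes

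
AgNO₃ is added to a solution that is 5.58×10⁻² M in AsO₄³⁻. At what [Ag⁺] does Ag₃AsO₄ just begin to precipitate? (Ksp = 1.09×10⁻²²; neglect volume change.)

Precipitation begins when Q = Ksp.
Ag₃AsO₄(s) ⇌ 3 Ag⁺(aq) + AsO₄³⁻(aq)
Ksp = [Ag⁺]^3[AsO₄³⁻] = [Ag⁺]^3(5.58×10⁻²)
[Ag⁺]^3 = 1.09×10⁻²² / (5.58×10⁻²) = 1.95×10⁻²¹
[Ag⁺] = 1.25×10⁻⁷ M

1.25×10⁻⁷ M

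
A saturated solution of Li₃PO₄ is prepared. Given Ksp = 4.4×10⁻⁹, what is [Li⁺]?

1.1×10⁻² M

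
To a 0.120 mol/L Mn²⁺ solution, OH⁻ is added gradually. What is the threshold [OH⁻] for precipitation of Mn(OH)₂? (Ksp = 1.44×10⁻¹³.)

Each salt precipitates once Q = Ksp for that salt.
Mn(OH)₂(s) ⇌ Mn²⁺(aq) + 2 OH⁻(aq)
Ksp = [Mn²⁺][OH⁻]^2 = [OH⁻]^2(0.120)
[OH⁻]^2 = 1.44×10⁻¹³ / (0.120) = 1.20×10⁻¹²
[OH⁻] = 1.10×10⁻⁶ mol/L

1.10×10⁻⁶ M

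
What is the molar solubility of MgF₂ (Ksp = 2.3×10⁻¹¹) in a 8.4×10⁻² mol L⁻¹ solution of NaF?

MgF₂(s) ⇌ Mg²⁺(aq) + 2 F⁻(aq)
Let s be the solubility of MgF₂ here. The common ion gives [F⁻] ≈ 8.4×10⁻² mol L⁻¹, and [Mg²⁺] = s.
Ksp = [Mg²⁺][F⁻]^2 = s(8.4×10⁻²)^2
s = 2.3×10⁻¹¹ / (8.4×10⁻²)^2 = 3.3×10⁻⁹
s = 3.3×10⁻⁹ mol L⁻¹

3.3×10⁻⁹ M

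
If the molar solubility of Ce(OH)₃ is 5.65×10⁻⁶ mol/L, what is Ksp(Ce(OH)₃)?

Ksp = 2.75×10⁻²⁰

Ce(OH)₃(s) ⇌ Ce³⁺(aq) + 3 OH⁻(aq)
With molar solubility s: [Ce³⁺] = s, [OH⁻] = 3s.
Ksp = [Ce³⁺][OH⁻]^3 = s · (3s)^3 = 27s^4
Ksp = 27 × (5.65×10⁻⁶)^4 = 2.75×10⁻²⁰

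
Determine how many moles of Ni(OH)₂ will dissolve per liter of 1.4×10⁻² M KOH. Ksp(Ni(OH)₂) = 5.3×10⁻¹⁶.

2.7×10⁻¹² M

Ni(OH)₂(s) ⇌ Ni²⁺(aq) + 2 OH⁻(aq)
Let s be the solubility of Ni(OH)₂ here. The common ion gives [OH⁻] ≈ 1.4×10⁻² M, and [Ni²⁺] = s.
Ksp = [Ni²⁺][OH⁻]^2 = s(1.4×10⁻²)^2
s = 5.3×10⁻¹⁶ / (1.4×10⁻²)^2 = 2.7×10⁻¹²
s = 2.7×10⁻¹² M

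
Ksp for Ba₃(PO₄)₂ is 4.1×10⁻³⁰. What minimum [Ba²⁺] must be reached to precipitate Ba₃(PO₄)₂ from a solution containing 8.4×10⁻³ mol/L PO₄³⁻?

Each salt precipitates once Q = Ksp for that salt.
Ba₃(PO₄)₂(s) ⇌ 3 Ba²⁺(aq) + 2 PO₄³⁻(aq)
Ksp = [Ba²⁺]^3[PO₄³⁻]^2 = [Ba²⁺]^3(8.4×10⁻³)^2
[Ba²⁺]^3 = 4.1×10⁻³⁰ / (8.4×10⁻³)^2 = 5.8×10⁻²⁶
[Ba²⁺] = 3.9×10⁻⁹ mol/L

3.9×10⁻⁹ M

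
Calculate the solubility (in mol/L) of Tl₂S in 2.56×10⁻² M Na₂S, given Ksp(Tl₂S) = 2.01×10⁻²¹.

Tl₂S(s) ⇌ 2 Tl⁺(aq) + S²⁻(aq)
Let s be the solubility of Tl₂S here. The common ion gives [S²⁻] ≈ 2.56×10⁻² M, and [Tl⁺] = 2s.
Ksp = [Tl⁺]^2[S²⁻] = (2s)^2(2.56×10⁻²)
(2s)^2 = 2.01×10⁻²¹ / (2.56×10⁻²) = 7.85×10⁻²⁰
s = 1.40×10⁻¹⁰ M

1.40×10⁻¹⁰ M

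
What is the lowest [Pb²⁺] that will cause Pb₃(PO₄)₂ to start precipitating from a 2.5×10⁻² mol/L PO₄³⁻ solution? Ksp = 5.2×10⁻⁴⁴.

Precipitation begins when Q = Ksp.
Pb₃(PO₄)₂(s) ⇌ 3 Pb²⁺(aq) + 2 PO₄³⁻(aq)
Ksp = [Pb²⁺]^3[PO₄³⁻]^2 = [Pb²⁺]^3(2.5×10⁻²)^2
[Pb²⁺]^3 = 5.2×10⁻⁴⁴ / (2.5×10⁻²)^2 = 8.3×10⁻⁴¹
[Pb²⁺] = 4.4×10⁻¹⁴ mol/L

4.4×10⁻¹⁴ M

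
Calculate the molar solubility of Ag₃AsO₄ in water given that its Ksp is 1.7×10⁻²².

Ag₃AsO₄(s) ⇌ 3 Ag⁺(aq) + AsO₄³⁻(aq)
If s mol/L of Ag₃AsO₄ dissolves, [Ag⁺] = 3s and [AsO₄³⁻] = s.
Ksp = [Ag⁺]^3[AsO₄³⁻] = (3s)^3 · s = 27s^4
27s^4 = 1.7×10⁻²²  ⇒  s^4 = 6.3×10⁻²⁴
s = 1.6×10⁻⁶ mol/L

1.6×10⁻⁶ M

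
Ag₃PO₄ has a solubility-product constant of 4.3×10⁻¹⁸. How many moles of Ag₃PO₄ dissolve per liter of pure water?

Ag₃PO₄(s) ⇌ 3 Ag⁺(aq) + PO₄³⁻(aq)
With molar solubility s: [Ag⁺] = 3s, [PO₄³⁻] = s.
Ksp = [Ag⁺]^3[PO₄³⁻] = (3s)^3 · s = 27s^4
27s^4 = 4.3×10⁻¹⁸  ⇒  s^4 = 1.6×10⁻¹⁹
s = 2.0×10⁻⁵ M

2.0×10⁻⁵ M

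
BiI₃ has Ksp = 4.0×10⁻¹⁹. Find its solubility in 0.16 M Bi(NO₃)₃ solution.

BiI₃(s) ⇌ Bi³⁺(aq) + 3 I⁻(aq)
The solution already contains Bi³⁺ at 0.16 M. Let s be the molar solubility of BiI₃.
[Bi³⁺] ≈ 0.16 M (common ion dominates); [I⁻] = 3s.
Ksp = [Bi³⁺][I⁻]^3 = (0.16)(3s)^3
(3s)^3 = 4.0×10⁻¹⁹ / (0.16) = 2.5×10⁻¹⁸
s = 4.5×10⁻⁷ M

4.5×10⁻⁷ M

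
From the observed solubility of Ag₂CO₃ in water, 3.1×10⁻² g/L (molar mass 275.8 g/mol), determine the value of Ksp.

Ksp = 5.7×10⁻¹²

Molar solubility s = (3.1×10⁻² g/L) / (275.8 g/mol) = 1.124×10⁻⁴ mol/L
Ag₂CO₃(s) ⇌ 2 Ag⁺(aq) + CO₃²⁻(aq)
With molar solubility s: [Ag⁺] = 2s, [CO₃²⁻] = s.
Ksp = [Ag⁺]^2[CO₃²⁻] = (2s)^2 · s = 4s^3
Ksp = 4 × (1.124×10⁻⁴)^3 = 5.7×10⁻¹²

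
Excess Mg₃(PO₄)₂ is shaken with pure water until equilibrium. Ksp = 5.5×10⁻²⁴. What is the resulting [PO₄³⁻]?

Mg₃(PO₄)₂(s) ⇌ 3 Mg²⁺(aq) + 2 PO₄³⁻(aq)
For each mole of Mg₃(PO₄)₂ that dissolves per liter, [Mg²⁺] = 3s and [PO₄³⁻] = 2s; let s denote this solubility.
Ksp = [Mg²⁺]^3[PO₄³⁻]^2 = (3s)^3 · (2s)^2 = 108s^5 = 5.5×10⁻²⁴
s = 8.7×10⁻⁶ M
[PO₄³⁻] = 2s = 1.7×10⁻⁵ M

1.7×10⁻⁵ M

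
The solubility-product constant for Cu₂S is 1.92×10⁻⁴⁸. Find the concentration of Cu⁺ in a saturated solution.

1.57×10⁻¹⁶ M

Cu₂S(s) ⇌ 2 Cu⁺(aq) + S²⁻(aq)
For each mole of Cu₂S that dissolves per liter, [Cu⁺] = 2s and [S²⁻] = s; let s denote this solubility.
Ksp = [Cu⁺]^2[S²⁻] = (2s)^2 · s = 4s^3 = 1.92×10⁻⁴⁸
s = 7.83×10⁻¹⁷ M
[Cu⁺] = 2s = 1.57×10⁻¹⁶ M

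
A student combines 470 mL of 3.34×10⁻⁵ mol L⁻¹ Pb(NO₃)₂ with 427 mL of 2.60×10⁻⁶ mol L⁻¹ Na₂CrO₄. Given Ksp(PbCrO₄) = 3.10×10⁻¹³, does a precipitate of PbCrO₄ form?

Yes

After mixing, V = 470 mL + 427 mL = 897 mL.
[Pb²⁺] = (3.34×10⁻⁵)(470)/897 = 1.75×10⁻⁵ mol L⁻¹
[CrO₄²⁻] = (2.60×10⁻⁶)(427)/897 = 1.24×10⁻⁶ mol L⁻¹
Q = [Pb²⁺][CrO₄²⁻] = 2.17×10⁻¹¹
Because Q > Ksp (2.17×10⁻¹¹ vs 3.10×10⁻¹³), a precipitate of PbCrO₄ forms.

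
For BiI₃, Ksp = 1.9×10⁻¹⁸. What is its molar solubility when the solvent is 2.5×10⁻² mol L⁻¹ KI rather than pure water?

BiI₃(s) ⇌ Bi³⁺(aq) + 3 I⁻(aq)
I⁻ is already present at 2.5×10⁻² mol L⁻¹. If s mol/L of BiI₃ dissolves, [Bi³⁺] = s while [I⁻] ≈ 2.5×10⁻² mol L⁻¹.
Ksp = [Bi³⁺][I⁻]^3 = s(2.5×10⁻²)^3
s = 1.9×10⁻¹⁸ / (2.5×10⁻²)^3 = 1.2×10⁻¹³
s = 1.2×10⁻¹³ mol L⁻¹

1.2×10⁻¹³ M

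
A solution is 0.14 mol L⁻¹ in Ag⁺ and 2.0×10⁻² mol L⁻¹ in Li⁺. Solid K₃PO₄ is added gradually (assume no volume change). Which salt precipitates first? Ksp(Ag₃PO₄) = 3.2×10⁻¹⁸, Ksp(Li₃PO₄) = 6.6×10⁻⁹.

Ag₃PO₄

The threshold for precipitation is Q = Ksp.
For Ag₃PO₄: [PO₄³⁻] = (Ksp/[Ag⁺]^3) = 1.2×10⁻¹⁵ mol L⁻¹
For Li₃PO₄: [PO₄³⁻] = (Ksp/[Li⁺]^3) = 8.3×10⁻⁴ mol L⁻¹
The smaller threshold [PO₄³⁻] is reached first, so Ag₃PO₄ precipitates first.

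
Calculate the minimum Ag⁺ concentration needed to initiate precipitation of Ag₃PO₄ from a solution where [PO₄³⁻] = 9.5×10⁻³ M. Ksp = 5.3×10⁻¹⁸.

8.2×10⁻⁶ M

Precipitation of each salt begins when its ion product equals Ksp.
Ag₃PO₄(s) ⇌ 3 Ag⁺(aq) + PO₄³⁻(aq)
Ksp = [Ag⁺]^3[PO₄³⁻] = [Ag⁺]^3(9.5×10⁻³)
[Ag⁺]^3 = 5.3×10⁻¹⁸ / (9.5×10⁻³) = 5.6×10⁻¹⁶
[Ag⁺] = 8.2×10⁻⁶ M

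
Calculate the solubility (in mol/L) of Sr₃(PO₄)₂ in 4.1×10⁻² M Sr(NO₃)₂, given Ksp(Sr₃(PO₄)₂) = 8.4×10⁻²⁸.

Sr₃(PO₄)₂(s) ⇌ 3 Sr²⁺(aq) + 2 PO₄³⁻(aq)
Let s be the solubility of Sr₃(PO₄)₂ here. The common ion gives [Sr²⁺] ≈ 4.1×10⁻² M, and [PO₄³⁻] = 2s.
Ksp = [Sr²⁺]^3[PO₄³⁻]^2 = (4.1×10⁻²)^3(2s)^2
(2s)^2 = 8.4×10⁻²⁸ / (4.1×10⁻²)^3 = 1.2×10⁻²³
s = 1.7×10⁻¹² M

1.7×10⁻¹² M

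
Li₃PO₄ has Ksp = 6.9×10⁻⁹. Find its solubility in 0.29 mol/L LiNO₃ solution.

Li₃PO₄(s) ⇌ 3 Li⁺(aq) + PO₄³⁻(aq)
Li⁺ is already present at 0.29 mol/L. If s mol/L of Li₃PO₄ dissolves, [PO₄³⁻] = s while [Li⁺] ≈ 0.29 mol/L.
Ksp = [Li⁺]^3[PO₄³⁻] = (0.29)^3s
s = 6.9×10⁻⁹ / (0.29)^3 = 2.8×10⁻⁷
s = 2.8×10⁻⁷ mol/L

2.8×10⁻⁷ M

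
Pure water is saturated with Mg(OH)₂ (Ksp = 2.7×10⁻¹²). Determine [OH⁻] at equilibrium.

1.8×10⁻⁴ M

Mg(OH)₂(s) ⇌ Mg²⁺(aq) + 2 OH⁻(aq)
Call the molar solubility s, so that [Mg²⁺] = s and [OH⁻] = 2s.
Ksp = [Mg²⁺][OH⁻]^2 = s · (2s)^2 = 4s^3 = 2.7×10⁻¹²
s = 8.8×10⁻⁵ mol L⁻¹
[OH⁻] = 2s = 1.8×10⁻⁴ mol L⁻¹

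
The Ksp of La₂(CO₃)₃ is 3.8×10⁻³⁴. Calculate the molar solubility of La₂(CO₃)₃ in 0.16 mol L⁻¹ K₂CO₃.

La₂(CO₃)₃(s) ⇌ 2 La³⁺(aq) + 3 CO₃²⁻(aq)
Let s be the solubility of La₂(CO₃)₃ here. The common ion gives [CO₃²⁻] ≈ 0.16 mol L⁻¹, and [La³⁺] = 2s.
Ksp = [La³⁺]^2[CO₃²⁻]^3 = (2s)^2(0.16)^3
(2s)^2 = 3.8×10⁻³⁴ / (0.16)^3 = 9.3×10⁻³²
s = 1.5×10⁻¹⁶ mol L⁻¹

1.5×10⁻¹⁶ M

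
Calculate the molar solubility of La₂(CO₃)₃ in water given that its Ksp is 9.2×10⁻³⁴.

9.7×10⁻⁸ M

La₂(CO₃)₃(s) ⇌ 2 La³⁺(aq) + 3 CO₃²⁻(aq)
Let s be the molar solubility. Then [La³⁺] = 2s and [CO₃²⁻] = 3s.
Ksp = [La³⁺]^2[CO₃²⁻]^3 = (2s)^2 · (3s)^3 = 108s^5
108s^5 = 9.2×10⁻³⁴  ⇒  s^5 = 8.5×10⁻³⁶
s = (8.5×10⁻³⁶)^(1/5) = 9.7×10⁻⁸ mol/L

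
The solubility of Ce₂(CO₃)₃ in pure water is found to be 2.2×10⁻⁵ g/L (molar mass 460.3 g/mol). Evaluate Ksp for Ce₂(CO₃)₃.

Ksp = 2.7×10⁻³⁵

Convert to molarity: s = 2.2×10⁻⁵ / 460.3 = 4.779×10⁻⁸ mol/L
Ce₂(CO₃)₃(s) ⇌ 2 Ce³⁺(aq) + 3 CO₃²⁻(aq)
For each mole of Ce₂(CO₃)₃ that dissolves per liter, [Ce³⁺] = 2s and [CO₃²⁻] = 3s; let s denote this solubility.
Ksp = [Ce³⁺]^2[CO₃²⁻]^3 = (2s)^2 · (3s)^3 = 108s^5
Ksp = 108 × (4.779×10⁻⁸)^5 = 2.7×10⁻³⁵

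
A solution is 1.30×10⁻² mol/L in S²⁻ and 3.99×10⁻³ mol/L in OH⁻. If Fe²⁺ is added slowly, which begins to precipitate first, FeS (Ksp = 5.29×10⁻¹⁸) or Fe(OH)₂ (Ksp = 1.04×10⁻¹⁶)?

A salt starts to precipitate once the ion product Q reaches its Ksp.
For FeS: [Fe²⁺] = (Ksp/[S²⁻]) = 4.07×10⁻¹⁶ mol/L
For Fe(OH)₂: [Fe²⁺] = (Ksp/[OH⁻]^2) = 6.53×10⁻¹² mol/L
Since FeS needs less Fe²⁺ to reach saturation, it precipitates first.

FeS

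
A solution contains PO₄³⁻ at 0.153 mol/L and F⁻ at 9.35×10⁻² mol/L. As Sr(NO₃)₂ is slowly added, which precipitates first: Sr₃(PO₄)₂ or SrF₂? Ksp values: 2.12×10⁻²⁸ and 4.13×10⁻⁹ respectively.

Sr₃(PO₄)₂

A salt starts to precipitate once the ion product Q reaches its Ksp.
For Sr₃(PO₄)₂: [Sr²⁺] = (Ksp/[PO₄³⁻]^2)^(1/3) = 2.08×10⁻⁹ mol/L
For SrF₂: [Sr²⁺] = (Ksp/[F⁻]^2) = 4.72×10⁻⁷ mol/L
Since Sr₃(PO₄)₂ needs less Sr²⁺ to reach saturation, it precipitates first.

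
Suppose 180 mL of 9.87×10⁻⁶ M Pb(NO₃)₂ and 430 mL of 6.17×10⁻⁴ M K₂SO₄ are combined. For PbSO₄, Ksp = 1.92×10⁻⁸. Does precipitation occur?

Total volume after mixing = 180 + 430 = 610 mL.
[Pb²⁺] = (9.87×10⁻⁶)(180)/610 = 2.91×10⁻⁶ M
[SO₄²⁻] = (6.17×10⁻⁴)(430)/610 = 4.35×10⁻⁴ M
Q = [Pb²⁺][SO₄²⁻] = 1.27×10⁻⁹
Q = 1.27×10⁻⁹ < Ksp = 1.92×10⁻⁸, so the solution is unsaturated and no precipitate forms.

No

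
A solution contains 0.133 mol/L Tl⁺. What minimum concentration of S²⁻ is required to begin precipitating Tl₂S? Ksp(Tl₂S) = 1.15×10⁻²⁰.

6.50×10⁻¹⁹ M

Precipitation begins when Q = Ksp.
Tl₂S(s) ⇌ 2 Tl⁺(aq) + S²⁻(aq)
Ksp = [Tl⁺]^2[S²⁻] = [S²⁻](0.133)^2
[S²⁻] = 1.15×10⁻²⁰ / (0.133)^2 = 6.50×10⁻¹⁹
[S²⁻] = 6.50×10⁻¹⁹ mol/L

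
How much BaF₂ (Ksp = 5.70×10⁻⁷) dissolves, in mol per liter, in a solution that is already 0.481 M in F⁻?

BaF₂(s) ⇌ Ba²⁺(aq) + 2 F⁻(aq)
With F⁻ already at 0.481 M and s small, take [F⁻] ≈ 0.481 M and [Ba²⁺] = s.
Ksp = [Ba²⁺][F⁻]^2 = s(0.481)^2
s = 5.70×10⁻⁷ / (0.481)^2 = 2.46×10⁻⁶
s = 2.46×10⁻⁶ M

2.46×10⁻⁶ M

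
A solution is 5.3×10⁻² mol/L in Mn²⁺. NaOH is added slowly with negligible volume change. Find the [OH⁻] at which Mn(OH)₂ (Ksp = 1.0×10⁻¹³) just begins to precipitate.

The threshold for precipitation is Q = Ksp.
Mn(OH)₂(s) ⇌ Mn²⁺(aq) + 2 OH⁻(aq)
Ksp = [Mn²⁺][OH⁻]^2 = [OH⁻]^2(5.3×10⁻²)
[OH⁻]^2 = 1.0×10⁻¹³ / (5.3×10⁻²) = 1.9×10⁻¹²
[OH⁻] = 1.4×10⁻⁶ mol/L

1.4×10⁻⁶ M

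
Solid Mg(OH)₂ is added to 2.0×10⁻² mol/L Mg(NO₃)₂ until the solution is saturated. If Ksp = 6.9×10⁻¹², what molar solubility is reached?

Mg(OH)₂(s) ⇌ Mg²⁺(aq) + 2 OH⁻(aq)
Mg²⁺ is already present at 2.0×10⁻² mol/L. If s mol/L of Mg(OH)₂ dissolves, [OH⁻] = 2s while [Mg²⁺] ≈ 2.0×10⁻² mol/L.
Ksp = [Mg²⁺][OH⁻]^2 = (2.0×10⁻²)(2s)^2
(2s)^2 = 6.9×10⁻¹² / (2.0×10⁻²) = 3.5×10⁻¹⁰
s = 9.3×10⁻⁶ mol/L

9.3×10⁻⁶ M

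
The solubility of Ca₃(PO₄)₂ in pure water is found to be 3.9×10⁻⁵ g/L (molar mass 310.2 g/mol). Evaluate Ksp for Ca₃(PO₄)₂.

Molar solubility s = (3.9×10⁻⁵ g/L) / (310.2 g/mol) = 1.257×10⁻⁷ mol/L
Ca₃(PO₄)₂(s) ⇌ 3 Ca²⁺(aq) + 2 PO₄³⁻(aq)
If s mol/L of Ca₃(PO₄)₂ dissolves, [Ca²⁺] = 3s and [PO₄³⁻] = 2s.
Ksp = [Ca²⁺]^3[PO₄³⁻]^2 = (3s)^3 · (2s)^2 = 108s^5
Ksp = 108 × (1.257×10⁻⁷)^5 = 3.4×10⁻³³

Ksp = 3.4×10⁻³³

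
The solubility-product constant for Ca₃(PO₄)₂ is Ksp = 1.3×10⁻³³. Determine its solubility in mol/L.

1.0×10⁻⁷ M

Ca₃(PO₄)₂(s) ⇌ 3 Ca²⁺(aq) + 2 PO₄³⁻(aq)
Let s be the molar solubility. Then [Ca²⁺] = 3s and [PO₄³⁻] = 2s.
Ksp = [Ca²⁺]^3[PO₄³⁻]^2 = (3s)^3 · (2s)^2 = 108s^5
108s^5 = 1.3×10⁻³³  ⇒  s^5 = 1.2×10⁻³⁵
Taking the 5th root, s = 1.0×10⁻⁷ M.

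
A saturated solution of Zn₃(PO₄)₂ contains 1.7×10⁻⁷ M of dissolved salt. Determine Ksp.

Ksp = 1.5×10⁻³²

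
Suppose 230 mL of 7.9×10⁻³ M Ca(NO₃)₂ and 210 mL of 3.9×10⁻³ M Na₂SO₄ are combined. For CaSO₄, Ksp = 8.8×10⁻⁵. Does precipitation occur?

No

Total volume after mixing = 230 + 210 = 440 mL.
[Ca²⁺] = (7.9×10⁻³)(230)/440 = 4.1×10⁻³ M
[SO₄²⁻] = (3.9×10⁻³)(210)/440 = 1.9×10⁻³ M
Q = [Ca²⁺][SO₄²⁻] = 7.7×10⁻⁶
Since Q (7.7×10⁻⁶) is less than Ksp (8.8×10⁻⁵), no CaSO₄ precipitates.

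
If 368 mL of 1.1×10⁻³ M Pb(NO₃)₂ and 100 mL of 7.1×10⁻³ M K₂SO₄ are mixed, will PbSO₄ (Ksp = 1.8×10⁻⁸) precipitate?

Yes

The combined volume is 468 mL.
[Pb²⁺] = (1.1×10⁻³)(368)/468 = 8.6×10⁻⁴ M
[SO₄²⁻] = (7.1×10⁻³)(100)/468 = 1.5×10⁻³ M
Q = [Pb²⁺][SO₄²⁻] = 1.3×10⁻⁶
Q = 1.3×10⁻⁶ > Ksp = 1.8×10⁻⁸, so the solution is supersaturated and PbSO₄ precipitates.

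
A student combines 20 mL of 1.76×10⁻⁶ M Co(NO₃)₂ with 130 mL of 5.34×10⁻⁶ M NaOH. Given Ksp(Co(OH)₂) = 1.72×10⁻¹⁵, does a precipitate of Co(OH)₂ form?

No

The combined volume is 150 mL.
[Co²⁺] = (1.76×10⁻⁶)(20)/150 = 2.35×10⁻⁷ M
[OH⁻] = (5.34×10⁻⁶)(130)/150 = 4.63×10⁻⁶ M
Q = [Co²⁺][OH⁻]^2 = 5.03×10⁻¹⁸
Q < Ksp (5.03×10⁻¹⁸ vs 1.72×10⁻¹⁵); the solution remains unsaturated and no precipitate forms.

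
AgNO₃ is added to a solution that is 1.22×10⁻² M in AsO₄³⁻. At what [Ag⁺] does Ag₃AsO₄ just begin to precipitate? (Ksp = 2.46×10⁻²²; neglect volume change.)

2.72×10⁻⁷ M

Precipitation begins when Q = Ksp.
Ag₃AsO₄(s) ⇌ 3 Ag⁺(aq) + AsO₄³⁻(aq)
Ksp = [Ag⁺]^3[AsO₄³⁻] = [Ag⁺]^3(1.22×10⁻²)
[Ag⁺]^3 = 2.46×10⁻²² / (1.22×10⁻²) = 2.02×10⁻²⁰
[Ag⁺] = 2.72×10⁻⁷ M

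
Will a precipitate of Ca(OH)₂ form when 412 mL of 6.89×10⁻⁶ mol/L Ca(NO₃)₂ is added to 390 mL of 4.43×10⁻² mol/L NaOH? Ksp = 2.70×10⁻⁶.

After mixing, V = 412 mL + 390 mL = 802 mL.
[Ca²⁺] = (6.89×10⁻⁶)(412)/802 = 3.54×10⁻⁶ mol/L
[OH⁻] = (4.43×10⁻²)(390)/802 = 2.15×10⁻² mol/L
Q = [Ca²⁺][OH⁻]^2 = 1.64×10⁻⁹
Q = 1.64×10⁻⁹ < Ksp = 2.70×10⁻⁶, so the solution is unsaturated and no precipitate forms.

No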